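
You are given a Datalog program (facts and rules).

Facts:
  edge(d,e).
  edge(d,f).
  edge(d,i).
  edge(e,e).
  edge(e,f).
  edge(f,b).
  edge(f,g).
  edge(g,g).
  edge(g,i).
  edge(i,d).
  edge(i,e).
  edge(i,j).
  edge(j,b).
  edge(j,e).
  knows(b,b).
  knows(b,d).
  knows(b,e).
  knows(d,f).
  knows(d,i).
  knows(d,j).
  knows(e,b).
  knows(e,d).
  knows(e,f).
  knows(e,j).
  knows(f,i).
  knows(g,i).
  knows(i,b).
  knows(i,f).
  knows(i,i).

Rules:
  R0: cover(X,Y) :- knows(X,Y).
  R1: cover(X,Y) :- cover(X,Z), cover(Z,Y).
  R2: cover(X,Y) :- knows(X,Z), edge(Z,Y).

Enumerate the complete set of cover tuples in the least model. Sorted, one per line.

round 1: derive cover(b,b) via R0 from knows(b,b)
round 1: derive cover(b,d) via R0 from knows(b,d)
round 1: derive cover(b,e) via R0 from knows(b,e)
round 1: derive cover(d,f) via R0 from knows(d,f)
round 1: derive cover(d,i) via R0 from knows(d,i)
round 1: derive cover(d,j) via R0 from knows(d,j)
round 1: derive cover(e,b) via R0 from knows(e,b)
round 1: derive cover(e,d) via R0 from knows(e,d)
round 1: derive cover(e,f) via R0 from knows(e,f)
round 1: derive cover(e,j) via R0 from knows(e,j)
round 1: derive cover(f,i) via R0 from knows(f,i)
round 1: derive cover(g,i) via R0 from knows(g,i)
round 1: derive cover(i,b) via R0 from knows(i,b)
round 1: derive cover(i,f) via R0 from knows(i,f)
round 1: derive cover(i,i) via R0 from knows(i,i)
round 1: derive cover(b,f) via R2 from knows(b,d), edge(d,f)
round 1: derive cover(b,i) via R2 from knows(b,d), edge(d,i)
round 1: derive cover(d,b) via R2 from knows(d,f), edge(f,b)
round 1: derive cover(d,d) via R2 from knows(d,i), edge(i,d)
round 1: derive cover(d,e) via R2 from knows(d,i), edge(i,e)
round 1: derive cover(d,g) via R2 from knows(d,f), edge(f,g)
round 1: derive cover(e,e) via R2 from knows(e,d), edge(d,e)
round 1: derive cover(e,g) via R2 from knows(e,f), edge(f,g)
round 1: derive cover(e,i) via R2 from knows(e,d), edge(d,i)
round 1: derive cover(f,d) via R2 from knows(f,i), edge(i,d)
round 1: derive cover(f,e) via R2 from knows(f,i), edge(i,e)
round 1: derive cover(f,j) via R2 from knows(f,i), edge(i,j)
round 1: derive cover(g,d) via R2 from knows(g,i), edge(i,d)
round 1: derive cover(g,e) via R2 from knows(g,i), edge(i,e)
round 1: derive cover(g,j) via R2 from knows(g,i), edge(i,j)
round 1: derive cover(i,d) via R2 from knows(i,i), edge(i,d)
round 1: derive cover(i,e) via R2 from knows(i,i), edge(i,e)
round 1: derive cover(i,g) via R2 from knows(i,f), edge(f,g)
round 1: derive cover(i,j) via R2 from knows(i,i), edge(i,j)
round 2: derive cover(b,g) via R1 from cover(b,d), cover(d,g)
round 2: derive cover(b,j) via R1 from cover(b,d), cover(d,j)
round 2: derive cover(f,b) via R1 from cover(f,d), cover(d,b)
round 2: derive cover(f,f) via R1 from cover(f,d), cover(d,f)
round 2: derive cover(f,g) via R1 from cover(f,d), cover(d,g)
round 2: derive cover(g,b) via R1 from cover(g,d), cover(d,b)
round 2: derive cover(g,f) via R1 from cover(g,d), cover(d,f)
round 2: derive cover(g,g) via R1 from cover(g,d), cover(d,g)

cover(b,b)
cover(b,d)
cover(b,e)
cover(b,f)
cover(b,g)
cover(b,i)
cover(b,j)
cover(d,b)
cover(d,d)
cover(d,e)
cover(d,f)
cover(d,g)
cover(d,i)
cover(d,j)
cover(e,b)
cover(e,d)
cover(e,e)
cover(e,f)
cover(e,g)
cover(e,i)
cover(e,j)
cover(f,b)
cover(f,d)
cover(f,e)
cover(f,f)
cover(f,g)
cover(f,i)
cover(f,j)
cover(g,b)
cover(g,d)
cover(g,e)
cover(g,f)
cover(g,g)
cover(g,i)
cover(g,j)
cover(i,b)
cover(i,d)
cover(i,e)
cover(i,f)
cover(i,g)
cover(i,i)
cover(i,j)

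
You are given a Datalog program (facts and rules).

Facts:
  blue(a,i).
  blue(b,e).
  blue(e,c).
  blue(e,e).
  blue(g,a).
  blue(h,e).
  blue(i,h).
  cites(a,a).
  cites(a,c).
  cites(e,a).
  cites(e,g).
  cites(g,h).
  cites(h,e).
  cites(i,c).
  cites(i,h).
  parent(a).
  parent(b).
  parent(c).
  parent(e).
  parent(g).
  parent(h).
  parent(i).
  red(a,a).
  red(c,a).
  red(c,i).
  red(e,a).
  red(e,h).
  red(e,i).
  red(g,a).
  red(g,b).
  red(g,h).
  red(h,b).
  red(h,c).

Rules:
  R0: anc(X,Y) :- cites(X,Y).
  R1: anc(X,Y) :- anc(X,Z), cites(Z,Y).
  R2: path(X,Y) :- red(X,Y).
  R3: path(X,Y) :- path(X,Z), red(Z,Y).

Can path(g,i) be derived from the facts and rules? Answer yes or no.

yes

round 1: derive path(a,a) via R2 from red(a,a)
round 1: derive path(c,a) via R2 from red(c,a)
round 1: derive path(c,i) via R2 from red(c,i)
round 1: derive path(e,a) via R2 from red(e,a)
round 1: derive path(e,h) via R2 from red(e,h)
round 1: derive path(e,i) via R2 from red(e,i)
round 1: derive path(g,a) via R2 from red(g,a)
round 1: derive path(g,b) via R2 from red(g,b)
round 1: derive path(g,h) via R2 from red(g,h)
round 1: derive path(h,b) via R2 from red(h,b)
round 1: derive path(h,c) via R2 from red(h,c)
round 2: derive path(e,b) via R3 from path(e,h), red(h,b)
round 2: derive path(e,c) via R3 from path(e,h), red(h,c)
round 2: derive path(g,c) via R3 from path(g,h), red(h,c)
round 2: derive path(h,a) via R3 from path(h,c), red(c,a)
round 2: derive path(h,i) via R3 from path(h,c), red(c,i)
round 3: derive path(g,i) via R3 from path(g,c), red(c,i)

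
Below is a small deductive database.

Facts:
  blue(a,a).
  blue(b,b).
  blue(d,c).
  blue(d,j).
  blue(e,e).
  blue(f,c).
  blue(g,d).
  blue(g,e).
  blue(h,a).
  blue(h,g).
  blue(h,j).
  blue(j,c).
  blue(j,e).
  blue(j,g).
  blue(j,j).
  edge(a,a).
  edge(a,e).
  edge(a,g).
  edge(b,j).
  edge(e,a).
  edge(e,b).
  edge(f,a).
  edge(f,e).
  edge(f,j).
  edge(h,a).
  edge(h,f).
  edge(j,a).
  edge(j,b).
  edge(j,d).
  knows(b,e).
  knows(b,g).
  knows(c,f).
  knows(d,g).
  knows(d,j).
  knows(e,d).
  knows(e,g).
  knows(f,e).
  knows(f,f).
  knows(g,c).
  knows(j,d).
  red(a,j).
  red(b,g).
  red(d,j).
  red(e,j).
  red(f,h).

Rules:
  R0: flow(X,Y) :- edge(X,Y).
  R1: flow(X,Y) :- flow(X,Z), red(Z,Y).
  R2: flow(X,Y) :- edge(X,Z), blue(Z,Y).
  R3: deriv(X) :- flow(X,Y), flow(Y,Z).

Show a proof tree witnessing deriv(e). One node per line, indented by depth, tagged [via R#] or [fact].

round 1: derive flow(a,a) via R0 from edge(a,a)
round 1: derive flow(a,e) via R0 from edge(a,e)
round 1: derive flow(a,g) via R0 from edge(a,g)
round 1: derive flow(b,j) via R0 from edge(b,j)
round 1: derive flow(e,a) via R0 from edge(e,a)
round 1: derive flow(e,b) via R0 from edge(e,b)
round 1: derive flow(f,a) via R0 from edge(f,a)
round 1: derive flow(f,e) via R0 from edge(f,e)
round 1: derive flow(f,j) via R0 from edge(f,j)
round 1: derive flow(h,a) via R0 from edge(h,a)
round 1: derive flow(h,f) via R0 from edge(h,f)
round 1: derive flow(j,a) via R0 from edge(j,a)
round 1: derive flow(j,b) via R0 from edge(j,b)
round 1: derive flow(j,d) via R0 from edge(j,d)
round 1: derive flow(a,d) via R2 from edge(a,g), blue(g,d)
round 1: derive flow(b,c) via R2 from edge(b,j), blue(j,c)
round 1: derive flow(b,e) via R2 from edge(b,j), blue(j,e)
round 1: derive flow(b,g) via R2 from edge(b,j), blue(j,g)
round 1: derive flow(f,c) via R2 from edge(f,j), blue(j,c)
round 1: derive flow(f,g) via R2 from edge(f,j), blue(j,g)
round 1: derive flow(h,c) via R2 from edge(h,f), blue(f,c)
round 1: derive flow(j,c) via R2 from edge(j,d), blue(d,c)
round 1: derive flow(j,j) via R2 from edge(j,d), blue(d,j)
round 2: derive flow(a,j) via R1 from flow(a,a), red(a,j)
round 2: derive flow(e,g) via R1 from flow(e,b), red(b,g)
round 2: derive flow(e,j) via R1 from flow(e,a), red(a,j)
round 2: derive flow(h,h) via R1 from flow(h,f), red(f,h)
round 2: derive flow(h,j) via R1 from flow(h,a), red(a,j)
round 2: derive flow(j,g) via R1 from flow(j,b), red(b,g)
round 2: derive deriv(a) via R3 from flow(a,a), flow(a,a)
round 2: derive deriv(b) via R3 from flow(b,e), flow(e,a)
round 2: derive deriv(e) via R3 from flow(e,a), flow(a,a)
round 2: derive deriv(f) via R3 from flow(f,a), flow(a,a)
round 2: derive deriv(h) via R3 from flow(h,a), flow(a,a)
round 2: derive deriv(j) via R3 from flow(j,a), flow(a,a)

deriv(e)  [via R3]
  flow(e,a)  [via R0]
    edge(e,a)  [fact]
  flow(a,a)  [via R0]
    edge(a,a)  [fact]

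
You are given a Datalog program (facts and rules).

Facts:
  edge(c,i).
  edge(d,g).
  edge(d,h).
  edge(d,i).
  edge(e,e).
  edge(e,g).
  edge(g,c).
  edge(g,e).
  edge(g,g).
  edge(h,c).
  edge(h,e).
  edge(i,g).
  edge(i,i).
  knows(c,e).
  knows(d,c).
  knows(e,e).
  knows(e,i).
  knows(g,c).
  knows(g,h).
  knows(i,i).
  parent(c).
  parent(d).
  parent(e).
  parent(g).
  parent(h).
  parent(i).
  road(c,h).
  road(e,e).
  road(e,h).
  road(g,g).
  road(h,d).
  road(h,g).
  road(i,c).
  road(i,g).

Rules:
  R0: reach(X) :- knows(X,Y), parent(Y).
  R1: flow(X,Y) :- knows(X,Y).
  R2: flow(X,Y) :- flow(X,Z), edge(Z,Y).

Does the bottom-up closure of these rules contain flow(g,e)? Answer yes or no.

yes

round 1: derive flow(c,e) via R1 from knows(c,e)
round 1: derive flow(d,c) via R1 from knows(d,c)
round 1: derive flow(e,e) via R1 from knows(e,e)
round 1: derive flow(e,i) via R1 from knows(e,i)
round 1: derive flow(g,c) via R1 from knows(g,c)
round 1: derive flow(g,h) via R1 from knows(g,h)
round 1: derive flow(i,i) via R1 from knows(i,i)
round 2: derive flow(c,g) via R2 from flow(c,e), edge(e,g)
round 2: derive flow(d,i) via R2 from flow(d,c), edge(c,i)
round 2: derive flow(e,g) via R2 from flow(e,e), edge(e,g)
round 2: derive flow(g,e) via R2 from flow(g,h), edge(h,e)
round 2: derive flow(g,i) via R2 from flow(g,c), edge(c,i)
round 2: derive flow(i,g) via R2 from flow(i,i), edge(i,g)
round 3: derive flow(c,c) via R2 from flow(c,g), edge(g,c)
round 3: derive flow(d,g) via R2 from flow(d,i), edge(i,g)
round 3: derive flow(e,c) via R2 from flow(e,g), edge(g,c)
round 3: derive flow(g,g) via R2 from flow(g,e), edge(e,g)
round 3: derive flow(i,c) via R2 from flow(i,g), edge(g,c)
round 3: derive flow(i,e) via R2 from flow(i,g), edge(g,e)
round 4: derive flow(c,i) via R2 from flow(c,c), edge(c,i)
round 4: derive flow(d,e) via R2 from flow(d,g), edge(g,e)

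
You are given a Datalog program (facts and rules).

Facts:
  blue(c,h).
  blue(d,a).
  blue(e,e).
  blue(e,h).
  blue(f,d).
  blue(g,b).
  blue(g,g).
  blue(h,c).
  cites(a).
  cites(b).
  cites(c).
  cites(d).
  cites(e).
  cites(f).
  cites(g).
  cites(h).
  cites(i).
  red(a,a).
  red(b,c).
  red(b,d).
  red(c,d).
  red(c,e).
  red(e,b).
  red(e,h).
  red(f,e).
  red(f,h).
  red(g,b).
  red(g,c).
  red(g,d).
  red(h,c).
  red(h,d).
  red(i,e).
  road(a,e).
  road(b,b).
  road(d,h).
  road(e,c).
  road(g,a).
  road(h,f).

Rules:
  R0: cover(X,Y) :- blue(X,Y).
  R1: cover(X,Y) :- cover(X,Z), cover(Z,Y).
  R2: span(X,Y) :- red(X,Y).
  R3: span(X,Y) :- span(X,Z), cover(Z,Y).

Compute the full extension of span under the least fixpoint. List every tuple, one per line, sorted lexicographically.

span(a,a)
span(b,a)
span(b,c)
span(b,d)
span(b,h)
span(c,a)
span(c,c)
span(c,d)
span(c,e)
span(c,h)
span(e,b)
span(e,c)
span(e,h)
span(f,c)
span(f,e)
span(f,h)
span(g,a)
span(g,b)
span(g,c)
span(g,d)
span(g,h)
span(h,a)
span(h,c)
span(h,d)
span(h,h)
span(i,c)
span(i,e)
span(i,h)

round 1: derive cover(c,h) via R0 from blue(c,h)
round 1: derive cover(d,a) via R0 from blue(d,a)
round 1: derive cover(e,e) via R0 from blue(e,e)
round 1: derive cover(e,h) via R0 from blue(e,h)
round 1: derive cover(f,d) via R0 from blue(f,d)
round 1: derive cover(g,b) via R0 from blue(g,b)
round 1: derive cover(g,g) via R0 from blue(g,g)
round 1: derive cover(h,c) via R0 from blue(h,c)
round 1: derive span(a,a) via R2 from red(a,a)
round 1: derive span(b,c) via R2 from red(b,c)
round 1: derive span(b,d) via R2 from red(b,d)
round 1: derive span(c,d) via R2 from red(c,d)
round 1: derive span(c,e) via R2 from red(c,e)
round 1: derive span(e,b) via R2 from red(e,b)
round 1: derive span(e,h) via R2 from red(e,h)
round 1: derive span(f,e) via R2 from red(f,e)
round 1: derive span(f,h) via R2 from red(f,h)
round 1: derive span(g,b) via R2 from red(g,b)
round 1: derive span(g,c) via R2 from red(g,c)
round 1: derive span(g,d) via R2 from red(g,d)
round 1: derive span(h,c) via R2 from red(h,c)
round 1: derive span(h,d) via R2 from red(h,d)
round 1: derive span(i,e) via R2 from red(i,e)
round 2: derive cover(c,c) via R1 from cover(c,h), cover(h,c)
round 2: derive cover(e,c) via R1 from cover(e,h), cover(h,c)
round 2: derive cover(f,a) via R1 from cover(f,d), cover(d,a)
round 2: derive cover(h,h) via R1 from cover(h,c), cover(c,h)
round 2: derive span(b,a) via R3 from span(b,d), cover(d,a)
round 2: derive span(b,h) via R3 from span(b,c), cover(c,h)
round 2: derive span(c,a) via R3 from span(c,d), cover(d,a)
round 2: derive span(c,h) via R3 from span(c,e), cover(e,h)
round 2: derive span(e,c) via R3 from span(e,h), cover(h,c)
round 2: derive span(f,c) via R3 from span(f,h), cover(h,c)
round 2: derive span(g,a) via R3 from span(g,d), cover(d,a)
round 2: derive span(g,h) via R3 from span(g,c), cover(c,h)
round 2: derive span(h,a) via R3 from span(h,d), cover(d,a)
round 2: derive span(h,h) via R3 from span(h,c), cover(c,h)
round 2: derive span(i,h) via R3 from span(i,e), cover(e,h)
round 3: derive span(c,c) via R3 from span(c,e), cover(e,c)
round 3: derive span(i,c) via R3 from span(i,e), cover(e,c)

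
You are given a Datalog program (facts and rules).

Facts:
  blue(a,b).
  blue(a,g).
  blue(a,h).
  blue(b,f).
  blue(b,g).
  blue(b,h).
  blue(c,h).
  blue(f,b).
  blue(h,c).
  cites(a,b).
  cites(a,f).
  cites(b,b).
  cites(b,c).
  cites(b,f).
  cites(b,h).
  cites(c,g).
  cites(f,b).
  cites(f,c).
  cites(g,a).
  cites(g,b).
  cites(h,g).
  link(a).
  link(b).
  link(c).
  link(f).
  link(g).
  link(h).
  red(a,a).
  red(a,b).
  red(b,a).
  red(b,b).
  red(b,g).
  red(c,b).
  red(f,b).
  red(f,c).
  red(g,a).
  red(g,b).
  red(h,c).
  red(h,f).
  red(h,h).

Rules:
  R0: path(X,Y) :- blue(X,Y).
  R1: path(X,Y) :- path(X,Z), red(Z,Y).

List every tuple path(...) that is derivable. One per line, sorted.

round 1: derive path(a,b) via R0 from blue(a,b)
round 1: derive path(a,g) via R0 from blue(a,g)
round 1: derive path(a,h) via R0 from blue(a,h)
round 1: derive path(b,f) via R0 from blue(b,f)
round 1: derive path(b,g) via R0 from blue(b,g)
round 1: derive path(b,h) via R0 from blue(b,h)
round 1: derive path(c,h) via R0 from blue(c,h)
round 1: derive path(f,b) via R0 from blue(f,b)
round 1: derive path(h,c) via R0 from blue(h,c)
round 2: derive path(a,a) via R1 from path(a,b), red(b,a)
round 2: derive path(a,c) via R1 from path(a,h), red(h,c)
round 2: derive path(a,f) via R1 from path(a,h), red(h,f)
round 2: derive path(b,a) via R1 from path(b,g), red(g,a)
round 2: derive path(b,b) via R1 from path(b,f), red(f,b)
round 2: derive path(b,c) via R1 from path(b,f), red(f,c)
round 2: derive path(c,c) via R1 from path(c,h), red(h,c)
round 2: derive path(c,f) via R1 from path(c,h), red(h,f)
round 2: derive path(f,a) via R1 from path(f,b), red(b,a)
round 2: derive path(f,g) via R1 from path(f,b), red(b,g)
round 2: derive path(h,b) via R1 from path(h,c), red(c,b)
round 3: derive path(c,b) via R1 from path(c,c), red(c,b)
round 3: derive path(h,a) via R1 from path(h,b), red(b,a)
round 3: derive path(h,g) via R1 from path(h,b), red(b,g)
round 4: derive path(c,a) via R1 from path(c,b), red(b,a)
round 4: derive path(c,g) via R1 from path(c,b), red(b,g)

path(a,a)
path(a,b)
path(a,c)
path(a,f)
path(a,g)
path(a,h)
path(b,a)
path(b,b)
path(b,c)
path(b,f)
path(b,g)
path(b,h)
path(c,a)
path(c,b)
path(c,c)
path(c,f)
path(c,g)
path(c,h)
path(f,a)
path(f,b)
path(f,g)
path(h,a)
path(h,b)
path(h,c)
path(h,g)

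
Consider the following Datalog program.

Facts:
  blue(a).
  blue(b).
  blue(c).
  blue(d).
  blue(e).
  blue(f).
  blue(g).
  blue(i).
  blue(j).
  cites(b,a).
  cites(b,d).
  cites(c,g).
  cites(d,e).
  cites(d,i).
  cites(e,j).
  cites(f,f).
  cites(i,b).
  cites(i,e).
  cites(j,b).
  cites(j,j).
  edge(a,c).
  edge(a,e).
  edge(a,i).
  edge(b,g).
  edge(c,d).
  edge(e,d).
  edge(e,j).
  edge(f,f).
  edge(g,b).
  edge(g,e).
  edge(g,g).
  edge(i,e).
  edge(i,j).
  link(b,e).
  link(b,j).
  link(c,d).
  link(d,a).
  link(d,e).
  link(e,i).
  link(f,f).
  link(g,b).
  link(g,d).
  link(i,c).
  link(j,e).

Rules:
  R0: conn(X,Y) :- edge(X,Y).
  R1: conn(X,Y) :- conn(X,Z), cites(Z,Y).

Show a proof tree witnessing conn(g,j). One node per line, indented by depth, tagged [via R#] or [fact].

round 1: derive conn(a,c) via R0 from edge(a,c)
round 1: derive conn(a,e) via R0 from edge(a,e)
round 1: derive conn(a,i) via R0 from edge(a,i)
round 1: derive conn(b,g) via R0 from edge(b,g)
round 1: derive conn(c,d) via R0 from edge(c,d)
round 1: derive conn(e,d) via R0 from edge(e,d)
round 1: derive conn(e,j) via R0 from edge(e,j)
round 1: derive conn(f,f) via R0 from edge(f,f)
round 1: derive conn(g,b) via R0 from edge(g,b)
round 1: derive conn(g,e) via R0 from edge(g,e)
round 1: derive conn(g,g) via R0 from edge(g,g)
round 1: derive conn(i,e) via R0 from edge(i,e)
round 1: derive conn(i,j) via R0 from edge(i,j)
round 2: derive conn(a,b) via R1 from conn(a,i), cites(i,b)
round 2: derive conn(a,g) via R1 from conn(a,c), cites(c,g)
round 2: derive conn(a,j) via R1 from conn(a,e), cites(e,j)
round 2: derive conn(c,e) via R1 from conn(c,d), cites(d,e)
round 2: derive conn(c,i) via R1 from conn(c,d), cites(d,i)
round 2: derive conn(e,b) via R1 from conn(e,j), cites(j,b)
round 2: derive conn(e,e) via R1 from conn(e,d), cites(d,e)
round 2: derive conn(e,i) via R1 from conn(e,d), cites(d,i)
round 2: derive conn(g,a) via R1 from conn(g,b), cites(b,a)
round 2: derive conn(g,d) via R1 from conn(g,b), cites(b,d)
round 2: derive conn(g,j) via R1 from conn(g,e), cites(e,j)
round 2: derive conn(i,b) via R1 from conn(i,j), cites(j,b)
round 3: derive conn(a,a) via R1 from conn(a,b), cites(b,a)
round 3: derive conn(a,d) via R1 from conn(a,b), cites(b,d)
round 3: derive conn(c,b) via R1 from conn(c,i), cites(i,b)
round 3: derive conn(c,j) via R1 from conn(c,e), cites(e,j)
round 3: derive conn(e,a) via R1 from conn(e,b), cites(b,a)
round 3: derive conn(g,i) via R1 from conn(g,d), cites(d,i)
round 3: derive conn(i,a) via R1 from conn(i,b), cites(b,a)
round 3: derive conn(i,d) via R1 from conn(i,b), cites(b,d)
round 4: derive conn(c,a) via R1 from conn(c,b), cites(b,a)
round 4: derive conn(i,i) via R1 from conn(i,d), cites(d,i)

conn(g,j)  [via R1]
  conn(g,e)  [via R0]
    edge(g,e)  [fact]
  cites(e,j)  [fact]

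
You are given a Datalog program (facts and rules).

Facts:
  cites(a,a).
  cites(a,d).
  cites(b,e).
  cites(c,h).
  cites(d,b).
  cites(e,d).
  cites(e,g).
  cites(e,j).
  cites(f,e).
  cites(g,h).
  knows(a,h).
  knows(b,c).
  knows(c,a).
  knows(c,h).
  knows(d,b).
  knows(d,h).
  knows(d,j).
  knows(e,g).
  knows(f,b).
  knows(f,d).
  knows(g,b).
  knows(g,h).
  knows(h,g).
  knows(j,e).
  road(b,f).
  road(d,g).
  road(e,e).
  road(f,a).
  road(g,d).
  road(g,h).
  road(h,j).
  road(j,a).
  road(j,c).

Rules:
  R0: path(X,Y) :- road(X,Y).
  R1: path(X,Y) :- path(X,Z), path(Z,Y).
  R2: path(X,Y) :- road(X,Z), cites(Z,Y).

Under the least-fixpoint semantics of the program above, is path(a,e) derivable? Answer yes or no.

round 1: derive path(b,f) via R0 from road(b,f)
round 1: derive path(d,g) via R0 from road(d,g)
round 1: derive path(e,e) via R0 from road(e,e)
round 1: derive path(f,a) via R0 from road(f,a)
round 1: derive path(g,d) via R0 from road(g,d)
round 1: derive path(g,h) via R0 from road(g,h)
round 1: derive path(h,j) via R0 from road(h,j)
round 1: derive path(j,a) via R0 from road(j,a)
round 1: derive path(j,c) via R0 from road(j,c)
round 1: derive path(b,e) via R2 from road(b,f), cites(f,e)
round 1: derive path(d,h) via R2 from road(d,g), cites(g,h)
round 1: derive path(e,d) via R2 from road(e,e), cites(e,d)
round 1: derive path(e,g) via R2 from road(e,e), cites(e,g)
round 1: derive path(e,j) via R2 from road(e,e), cites(e,j)
round 1: derive path(f,d) via R2 from road(f,a), cites(a,d)
round 1: derive path(g,b) via R2 from road(g,d), cites(d,b)
round 1: derive path(j,d) via R2 from road(j,a), cites(a,d)
round 1: derive path(j,h) via R2 from road(j,c), cites(c,h)
round 2: derive path(b,a) via R1 from path(b,f), path(f,a)
round 2: derive path(b,d) via R1 from path(b,e), path(e,d)
round 2: derive path(b,g) via R1 from path(b,e), path(e,g)
round 2: derive path(b,j) via R1 from path(b,e), path(e,j)
round 2: derive path(d,b) via R1 from path(d,g), path(g,b)
round 2: derive path(d,d) via R1 from path(d,g), path(g,d)
round 2: derive path(d,j) via R1 from path(d,h), path(h,j)
round 2: derive path(e,a) via R1 from path(e,j), path(j,a)
round 2: derive path(e,b) via R1 from path(e,g), path(g,b)
round 2: derive path(e,c) via R1 from path(e,j), path(j,c)
round 2: derive path(e,h) via R1 from path(e,d), path(d,h)
round 2: derive path(f,g) via R1 from path(f,d), path(d,g)
round 2: derive path(f,h) via R1 from path(f,d), path(d,h)
round 2: derive path(g,e) via R1 from path(g,b), path(b,e)
round 2: derive path(g,f) via R1 from path(g,b), path(b,f)
round 2: derive path(g,g) via R1 from path(g,d), path(d,g)
round 2: derive path(g,j) via R1 from path(g,h), path(h,j)
round 2: derive path(h,a) via R1 from path(h,j), path(j,a)
round 2: derive path(h,c) via R1 from path(h,j), path(j,c)
round 2: derive path(h,d) via R1 from path(h,j), path(j,d)
round 2: derive path(h,h) via R1 from path(h,j), path(j,h)
round 2: derive path(j,g) via R1 from path(j,d), path(d,g)
round 2: derive path(j,j) via R1 from path(j,h), path(h,j)
round 3: derive path(b,b) via R1 from path(b,d), path(d,b)
round 3: derive path(b,c) via R1 from path(b,e), path(e,c)
round 3: derive path(b,h) via R1 from path(b,d), path(d,h)
round 3: derive path(d,a) via R1 from path(d,b), path(b,a)
round 3: derive path(d,c) via R1 from path(d,h), path(h,c)
round 3: derive path(d,e) via R1 from path(d,b), path(b,e)
round 3: derive path(d,f) via R1 from path(d,b), path(b,f)
round 3: derive path(e,f) via R1 from path(e,b), path(b,f)
round 3: derive path(f,b) via R1 from path(f,d), path(d,b)
round 3: derive path(f,c) via R1 from path(f,h), path(h,c)
round 3: derive path(f,e) via R1 from path(f,g), path(g,e)
round 3: derive path(f,f) via R1 from path(f,g), path(g,f)
round 3: derive path(f,j) via R1 from path(f,d), path(d,j)
round 3: derive path(g,a) via R1 from path(g,b), path(b,a)
round 3: derive path(g,c) via R1 from path(g,e), path(e,c)
round 3: derive path(h,b) via R1 from path(h,d), path(d,b)
round 3: derive path(h,g) via R1 from path(h,d), path(d,g)
round 3: derive path(j,b) via R1 from path(j,d), path(d,b)
round 3: derive path(j,e) via R1 from path(j,g), path(g,e)
round 3: derive path(j,f) via R1 from path(j,g), path(g,f)
round 4: derive path(h,e) via R1 from path(h,b), path(b,e)
round 4: derive path(h,f) via R1 from path(h,b), path(b,f)

no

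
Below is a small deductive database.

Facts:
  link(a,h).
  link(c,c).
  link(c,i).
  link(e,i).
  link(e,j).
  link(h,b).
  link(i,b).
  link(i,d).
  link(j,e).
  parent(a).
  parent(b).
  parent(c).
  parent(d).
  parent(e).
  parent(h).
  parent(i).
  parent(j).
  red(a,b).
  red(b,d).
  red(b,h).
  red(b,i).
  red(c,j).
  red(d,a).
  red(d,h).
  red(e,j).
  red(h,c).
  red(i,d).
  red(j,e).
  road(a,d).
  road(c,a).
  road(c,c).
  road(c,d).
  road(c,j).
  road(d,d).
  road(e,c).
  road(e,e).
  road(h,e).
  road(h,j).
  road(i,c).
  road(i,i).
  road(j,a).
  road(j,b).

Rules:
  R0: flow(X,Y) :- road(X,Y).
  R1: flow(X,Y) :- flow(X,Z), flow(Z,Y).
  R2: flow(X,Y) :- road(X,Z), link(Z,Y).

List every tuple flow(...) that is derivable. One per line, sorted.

round 1: derive flow(a,d) via R0 from road(a,d)
round 1: derive flow(c,a) via R0 from road(c,a)
round 1: derive flow(c,c) via R0 from road(c,c)
round 1: derive flow(c,d) via R0 from road(c,d)
round 1: derive flow(c,j) via R0 from road(c,j)
round 1: derive flow(d,d) via R0 from road(d,d)
round 1: derive flow(e,c) via R0 from road(e,c)
round 1: derive flow(e,e) via R0 from road(e,e)
round 1: derive flow(h,e) via R0 from road(h,e)
round 1: derive flow(h,j) via R0 from road(h,j)
round 1: derive flow(i,c) via R0 from road(i,c)
round 1: derive flow(i,i) via R0 from road(i,i)
round 1: derive flow(j,a) via R0 from road(j,a)
round 1: derive flow(j,b) via R0 from road(j,b)
round 1: derive flow(c,e) via R2 from road(c,j), link(j,e)
round 1: derive flow(c,h) via R2 from road(c,a), link(a,h)
round 1: derive flow(c,i) via R2 from road(c,c), link(c,i)
round 1: derive flow(e,i) via R2 from road(e,c), link(c,i)
round 1: derive flow(e,j) via R2 from road(e,e), link(e,j)
round 1: derive flow(h,i) via R2 from road(h,e), link(e,i)
round 1: derive flow(i,b) via R2 from road(i,i), link(i,b)
round 1: derive flow(i,d) via R2 from road(i,i), link(i,d)
round 1: derive flow(j,h) via R2 from road(j,a), link(a,h)
round 2: derive flow(c,b) via R1 from flow(c,i), flow(i,b)
round 2: derive flow(e,a) via R1 from flow(e,c), flow(c,a)
round 2: derive flow(e,b) via R1 from flow(e,i), flow(i,b)
round 2: derive flow(e,d) via R1 from flow(e,c), flow(c,d)
round 2: derive flow(e,h) via R1 from flow(e,c), flow(c,h)
round 2: derive flow(h,a) via R1 from flow(h,j), flow(j,a)
round 2: derive flow(h,b) via R1 from flow(h,i), flow(i,b)
round 2: derive flow(h,c) via R1 from flow(h,e), flow(e,c)
round 2: derive flow(h,d) via R1 from flow(h,i), flow(i,d)
round 2: derive flow(h,h) via R1 from flow(h,j), flow(j,h)
round 2: derive flow(i,a) via R1 from flow(i,c), flow(c,a)
round 2: derive flow(i,e) via R1 from flow(i,c), flow(c,e)
round 2: derive flow(i,h) via R1 from flow(i,c), flow(c,h)
round 2: derive flow(i,j) via R1 from flow(i,c), flow(c,j)
round 2: derive flow(j,d) via R1 from flow(j,a), flow(a,d)
round 2: derive flow(j,e) via R1 from flow(j,h), flow(h,e)
round 2: derive flow(j,i) via R1 from flow(j,h), flow(h,i)
round 2: derive flow(j,j) via R1 from flow(j,h), flow(h,j)
round 3: derive flow(j,c) via R1 from flow(j,e), flow(e,c)

flow(a,d)
flow(c,a)
flow(c,b)
flow(c,c)
flow(c,d)
flow(c,e)
flow(c,h)
flow(c,i)
flow(c,j)
flow(d,d)
flow(e,a)
flow(e,b)
flow(e,c)
flow(e,d)
flow(e,e)
flow(e,h)
flow(e,i)
flow(e,j)
flow(h,a)
flow(h,b)
flow(h,c)
flow(h,d)
flow(h,e)
flow(h,h)
flow(h,i)
flow(h,j)
flow(i,a)
flow(i,b)
flow(i,c)
flow(i,d)
flow(i,e)
flow(i,h)
flow(i,i)
flow(i,j)
flow(j,a)
flow(j,b)
flow(j,c)
flow(j,d)
flow(j,e)
flow(j,h)
flow(j,i)
flow(j,j)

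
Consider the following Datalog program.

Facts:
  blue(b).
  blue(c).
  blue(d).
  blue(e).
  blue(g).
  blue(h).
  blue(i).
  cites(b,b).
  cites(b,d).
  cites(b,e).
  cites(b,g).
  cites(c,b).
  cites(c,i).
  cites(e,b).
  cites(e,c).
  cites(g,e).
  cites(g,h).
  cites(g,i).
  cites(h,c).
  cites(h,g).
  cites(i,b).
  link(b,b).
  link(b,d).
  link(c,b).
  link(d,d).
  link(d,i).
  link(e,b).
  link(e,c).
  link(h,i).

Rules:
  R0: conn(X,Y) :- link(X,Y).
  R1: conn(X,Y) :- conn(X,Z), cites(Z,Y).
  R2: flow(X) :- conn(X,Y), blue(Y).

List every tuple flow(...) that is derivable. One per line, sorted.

round 1: derive conn(b,b) via R0 from link(b,b)
round 1: derive conn(b,d) via R0 from link(b,d)
round 1: derive conn(c,b) via R0 from link(c,b)
round 1: derive conn(d,d) via R0 from link(d,d)
round 1: derive conn(d,i) via R0 from link(d,i)
round 1: derive conn(e,b) via R0 from link(e,b)
round 1: derive conn(e,c) via R0 from link(e,c)
round 1: derive conn(h,i) via R0 from link(h,i)
round 2: derive conn(b,e) via R1 from conn(b,b), cites(b,e)
round 2: derive conn(b,g) via R1 from conn(b,b), cites(b,g)
round 2: derive conn(c,d) via R1 from conn(c,b), cites(b,d)
round 2: derive conn(c,e) via R1 from conn(c,b), cites(b,e)
round 2: derive conn(c,g) via R1 from conn(c,b), cites(b,g)
round 2: derive conn(d,b) via R1 from conn(d,i), cites(i,b)
round 2: derive conn(e,d) via R1 from conn(e,b), cites(b,d)
round 2: derive conn(e,e) via R1 from conn(e,b), cites(b,e)
round 2: derive conn(e,g) via R1 from conn(e,b), cites(b,g)
round 2: derive conn(e,i) via R1 from conn(e,c), cites(c,i)
round 2: derive conn(h,b) via R1 from conn(h,i), cites(i,b)
round 2: derive flow(b) via R2 from conn(b,b), blue(b)
round 2: derive flow(c) via R2 from conn(c,b), blue(b)
round 2: derive flow(d) via R2 from conn(d,d), blue(d)
round 2: derive flow(e) via R2 from conn(e,b), blue(b)
round 2: derive flow(h) via R2 from conn(h,i), blue(i)
round 3: derive conn(b,c) via R1 from conn(b,e), cites(e,c)
round 3: derive conn(b,h) via R1 from conn(b,g), cites(g,h)
round 3: derive conn(b,i) via R1 from conn(b,g), cites(g,i)
round 3: derive conn(c,c) via R1 from conn(c,e), cites(e,c)
round 3: derive conn(c,h) via R1 from conn(c,g), cites(g,h)
round 3: derive conn(c,i) via R1 from conn(c,g), cites(g,i)
round 3: derive conn(d,e) via R1 from conn(d,b), cites(b,e)
round 3: derive conn(d,g) via R1 from conn(d,b), cites(b,g)
round 3: derive conn(e,h) via R1 from conn(e,g), cites(g,h)
round 3: derive conn(h,d) via R1 from conn(h,b), cites(b,d)
round 3: derive conn(h,e) via R1 from conn(h,b), cites(b,e)
round 3: derive conn(h,g) via R1 from conn(h,b), cites(b,g)
round 4: derive conn(d,c) via R1 from conn(d,e), cites(e,c)
round 4: derive conn(d,h) via R1 from conn(d,g), cites(g,h)
round 4: derive conn(h,c) via R1 from conn(h,e), cites(e,c)
round 4: derive conn(h,h) via R1 from conn(h,g), cites(g,h)

flow(b)
flow(c)
flow(d)
flow(e)
flow(h)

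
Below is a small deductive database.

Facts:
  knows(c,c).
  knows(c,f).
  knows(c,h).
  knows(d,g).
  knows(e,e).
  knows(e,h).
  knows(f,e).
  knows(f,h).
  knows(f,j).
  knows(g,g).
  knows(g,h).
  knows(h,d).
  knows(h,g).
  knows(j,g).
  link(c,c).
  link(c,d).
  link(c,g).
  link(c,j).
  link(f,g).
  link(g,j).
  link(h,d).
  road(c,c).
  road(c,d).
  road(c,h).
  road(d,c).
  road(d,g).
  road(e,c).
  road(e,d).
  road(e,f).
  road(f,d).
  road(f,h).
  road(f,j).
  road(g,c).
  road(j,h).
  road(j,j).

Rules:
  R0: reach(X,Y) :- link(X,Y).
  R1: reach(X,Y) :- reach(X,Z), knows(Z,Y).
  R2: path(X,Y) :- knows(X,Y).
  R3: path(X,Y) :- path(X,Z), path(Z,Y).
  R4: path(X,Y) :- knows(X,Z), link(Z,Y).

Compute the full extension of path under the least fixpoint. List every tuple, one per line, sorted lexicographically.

round 1: derive path(c,c) via R2 from knows(c,c)
round 1: derive path(c,f) via R2 from knows(c,f)
round 1: derive path(c,h) via R2 from knows(c,h)
round 1: derive path(d,g) via R2 from knows(d,g)
round 1: derive path(e,e) via R2 from knows(e,e)
round 1: derive path(e,h) via R2 from knows(e,h)
round 1: derive path(f,e) via R2 from knows(f,e)
round 1: derive path(f,h) via R2 from knows(f,h)
round 1: derive path(f,j) via R2 from knows(f,j)
round 1: derive path(g,g) via R2 from knows(g,g)
round 1: derive path(g,h) via R2 from knows(g,h)
round 1: derive path(h,d) via R2 from knows(h,d)
round 1: derive path(h,g) via R2 from knows(h,g)
round 1: derive path(j,g) via R2 from knows(j,g)
round 1: derive path(c,d) via R4 from knows(c,c), link(c,d)
round 1: derive path(c,g) via R4 from knows(c,c), link(c,g)
round 1: derive path(c,j) via R4 from knows(c,c), link(c,j)
round 1: derive path(d,j) via R4 from knows(d,g), link(g,j)
round 1: derive path(e,d) via R4 from knows(e,h), link(h,d)
round 1: derive path(f,d) via R4 from knows(f,h), link(h,d)
round 1: derive path(g,d) via R4 from knows(g,h), link(h,d)
round 1: derive path(g,j) via R4 from knows(g,g), link(g,j)
round 1: derive path(h,j) via R4 from knows(h,g), link(g,j)
round 1: derive path(j,j) via R4 from knows(j,g), link(g,j)
round 2: derive path(c,e) via R3 from path(c,f), path(f,e)
round 2: derive path(d,d) via R3 from path(d,g), path(g,d)
round 2: derive path(d,h) via R3 from path(d,g), path(g,h)
round 2: derive path(e,g) via R3 from path(e,d), path(d,g)
round 2: derive path(e,j) via R3 from path(e,d), path(d,j)
round 2: derive path(f,g) via R3 from path(f,d), path(d,g)
round 2: derive path(h,h) via R3 from path(h,g), path(g,h)
round 2: derive path(j,d) via R3 from path(j,g), path(g,d)
round 2: derive path(j,h) via R3 from path(j,g), path(g,h)

path(c,c)
path(c,d)
path(c,e)
path(c,f)
path(c,g)
path(c,h)
path(c,j)
path(d,d)
path(d,g)
path(d,h)
path(d,j)
path(e,d)
path(e,e)
path(e,g)
path(e,h)
path(e,j)
path(f,d)
path(f,e)
path(f,g)
path(f,h)
path(f,j)
path(g,d)
path(g,g)
path(g,h)
path(g,j)
path(h,d)
path(h,g)
path(h,h)
path(h,j)
path(j,d)
path(j,g)
path(j,h)
path(j,j)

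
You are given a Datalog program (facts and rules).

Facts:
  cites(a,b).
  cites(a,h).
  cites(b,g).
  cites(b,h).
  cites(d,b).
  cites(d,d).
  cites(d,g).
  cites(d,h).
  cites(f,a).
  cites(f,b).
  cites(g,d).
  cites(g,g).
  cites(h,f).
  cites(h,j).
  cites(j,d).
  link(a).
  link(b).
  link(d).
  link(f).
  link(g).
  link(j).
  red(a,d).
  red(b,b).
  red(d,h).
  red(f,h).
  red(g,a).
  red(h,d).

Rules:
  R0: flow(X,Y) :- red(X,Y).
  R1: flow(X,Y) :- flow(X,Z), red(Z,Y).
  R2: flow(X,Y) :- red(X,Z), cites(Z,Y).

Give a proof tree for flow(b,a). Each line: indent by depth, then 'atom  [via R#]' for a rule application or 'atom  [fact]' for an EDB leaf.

round 1: derive flow(a,d) via R0 from red(a,d)
round 1: derive flow(b,b) via R0 from red(b,b)
round 1: derive flow(d,h) via R0 from red(d,h)
round 1: derive flow(f,h) via R0 from red(f,h)
round 1: derive flow(g,a) via R0 from red(g,a)
round 1: derive flow(h,d) via R0 from red(h,d)
round 1: derive flow(a,b) via R2 from red(a,d), cites(d,b)
round 1: derive flow(a,g) via R2 from red(a,d), cites(d,g)
round 1: derive flow(a,h) via R2 from red(a,d), cites(d,h)
round 1: derive flow(b,g) via R2 from red(b,b), cites(b,g)
round 1: derive flow(b,h) via R2 from red(b,b), cites(b,h)
round 1: derive flow(d,f) via R2 from red(d,h), cites(h,f)
round 1: derive flow(d,j) via R2 from red(d,h), cites(h,j)
round 1: derive flow(f,f) via R2 from red(f,h), cites(h,f)
round 1: derive flow(f,j) via R2 from red(f,h), cites(h,j)
round 1: derive flow(g,b) via R2 from red(g,a), cites(a,b)
round 1: derive flow(g,h) via R2 from red(g,a), cites(a,h)
round 1: derive flow(h,b) via R2 from red(h,d), cites(d,b)
round 1: derive flow(h,g) via R2 from red(h,d), cites(d,g)
round 1: derive flow(h,h) via R2 from red(h,d), cites(d,h)
round 2: derive flow(a,a) via R1 from flow(a,g), red(g,a)
round 2: derive flow(b,a) via R1 from flow(b,g), red(g,a)
round 2: derive flow(b,d) via R1 from flow(b,h), red(h,d)
round 2: derive flow(d,d) via R1 from flow(d,h), red(h,d)
round 2: derive flow(f,d) via R1 from flow(f,h), red(h,d)
round 2: derive flow(g,d) via R1 from flow(g,a), red(a,d)
round 2: derive flow(h,a) via R1 from flow(h,g), red(g,a)

flow(b,a)  [via R1]
  flow(b,g)  [via R2]
    red(b,b)  [fact]
    cites(b,g)  [fact]
  red(g,a)  [fact]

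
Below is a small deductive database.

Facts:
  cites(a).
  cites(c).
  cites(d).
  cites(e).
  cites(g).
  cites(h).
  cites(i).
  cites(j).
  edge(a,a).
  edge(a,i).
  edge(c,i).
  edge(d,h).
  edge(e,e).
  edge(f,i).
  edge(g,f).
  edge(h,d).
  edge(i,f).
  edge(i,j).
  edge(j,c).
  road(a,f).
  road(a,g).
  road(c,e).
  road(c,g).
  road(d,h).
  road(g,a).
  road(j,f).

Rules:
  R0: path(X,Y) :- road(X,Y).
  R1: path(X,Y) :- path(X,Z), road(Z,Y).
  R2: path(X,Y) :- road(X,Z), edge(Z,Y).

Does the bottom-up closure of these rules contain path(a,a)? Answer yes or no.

yes

round 1: derive path(a,f) via R0 from road(a,f)
round 1: derive path(a,g) via R0 from road(a,g)
round 1: derive path(c,e) via R0 from road(c,e)
round 1: derive path(c,g) via R0 from road(c,g)
round 1: derive path(d,h) via R0 from road(d,h)
round 1: derive path(g,a) via R0 from road(g,a)
round 1: derive path(j,f) via R0 from road(j,f)
round 1: derive path(a,i) via R2 from road(a,f), edge(f,i)
round 1: derive path(c,f) via R2 from road(c,g), edge(g,f)
round 1: derive path(d,d) via R2 from road(d,h), edge(h,d)
round 1: derive path(g,i) via R2 from road(g,a), edge(a,i)
round 1: derive path(j,i) via R2 from road(j,f), edge(f,i)
round 2: derive path(a,a) via R1 from path(a,g), road(g,a)
round 2: derive path(c,a) via R1 from path(c,g), road(g,a)
round 2: derive path(g,f) via R1 from path(g,a), road(a,f)
round 2: derive path(g,g) via R1 from path(g,a), road(a,g)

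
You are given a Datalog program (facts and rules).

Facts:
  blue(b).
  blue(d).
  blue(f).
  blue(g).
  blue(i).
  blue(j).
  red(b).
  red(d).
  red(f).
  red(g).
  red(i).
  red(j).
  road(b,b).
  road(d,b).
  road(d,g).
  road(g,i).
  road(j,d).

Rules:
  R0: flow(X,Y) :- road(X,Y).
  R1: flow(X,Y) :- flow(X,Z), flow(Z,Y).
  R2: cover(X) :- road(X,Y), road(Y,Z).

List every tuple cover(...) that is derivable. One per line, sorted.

cover(b)
cover(d)
cover(j)

round 1: derive cover(b) via R2 from road(b,b), road(b,b)
round 1: derive cover(d) via R2 from road(d,b), road(b,b)
round 1: derive cover(j) via R2 from road(j,d), road(d,b)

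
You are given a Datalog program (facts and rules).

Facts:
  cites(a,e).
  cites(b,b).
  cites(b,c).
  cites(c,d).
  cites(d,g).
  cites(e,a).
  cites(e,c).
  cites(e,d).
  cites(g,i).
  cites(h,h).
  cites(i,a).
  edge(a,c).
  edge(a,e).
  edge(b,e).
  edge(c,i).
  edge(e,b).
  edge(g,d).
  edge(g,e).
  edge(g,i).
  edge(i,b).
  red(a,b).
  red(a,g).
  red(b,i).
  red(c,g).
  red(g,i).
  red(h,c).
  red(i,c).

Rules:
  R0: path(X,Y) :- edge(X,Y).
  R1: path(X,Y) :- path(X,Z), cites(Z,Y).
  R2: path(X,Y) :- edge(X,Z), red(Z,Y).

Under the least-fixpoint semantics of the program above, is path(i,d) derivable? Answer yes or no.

round 1: derive path(a,c) via R0 from edge(a,c)
round 1: derive path(a,e) via R0 from edge(a,e)
round 1: derive path(b,e) via R0 from edge(b,e)
round 1: derive path(c,i) via R0 from edge(c,i)
round 1: derive path(e,b) via R0 from edge(e,b)
round 1: derive path(g,d) via R0 from edge(g,d)
round 1: derive path(g,e) via R0 from edge(g,e)
round 1: derive path(g,i) via R0 from edge(g,i)
round 1: derive path(i,b) via R0 from edge(i,b)
round 1: derive path(a,g) via R2 from edge(a,c), red(c,g)
round 1: derive path(c,c) via R2 from edge(c,i), red(i,c)
round 1: derive path(e,i) via R2 from edge(e,b), red(b,i)
round 1: derive path(g,c) via R2 from edge(g,i), red(i,c)
round 1: derive path(i,i) via R2 from edge(i,b), red(b,i)
round 2: derive path(a,a) via R1 from path(a,e), cites(e,a)
round 2: derive path(a,d) via R1 from path(a,c), cites(c,d)
round 2: derive path(a,i) via R1 from path(a,g), cites(g,i)
round 2: derive path(b,a) via R1 from path(b,e), cites(e,a)
round 2: derive path(b,c) via R1 from path(b,e), cites(e,c)
round 2: derive path(b,d) via R1 from path(b,e), cites(e,d)
round 2: derive path(c,a) via R1 from path(c,i), cites(i,a)
round 2: derive path(c,d) via R1 from path(c,c), cites(c,d)
round 2: derive path(e,a) via R1 from path(e,i), cites(i,a)
round 2: derive path(e,c) via R1 from path(e,b), cites(b,c)
round 2: derive path(g,a) via R1 from path(g,e), cites(e,a)
round 2: derive path(g,g) via R1 from path(g,d), cites(d,g)
round 2: derive path(i,a) via R1 from path(i,i), cites(i,a)
round 2: derive path(i,c) via R1 from path(i,b), cites(b,c)
round 3: derive path(b,g) via R1 from path(b,d), cites(d,g)
round 3: derive path(c,e) via R1 from path(c,a), cites(a,e)
round 3: derive path(c,g) via R1 from path(c,d), cites(d,g)
round 3: derive path(e,d) via R1 from path(e,c), cites(c,d)
round 3: derive path(e,e) via R1 from path(e,a), cites(a,e)
round 3: derive path(i,d) via R1 from path(i,c), cites(c,d)
round 3: derive path(i,e) via R1 from path(i,a), cites(a,e)
round 4: derive path(b,i) via R1 from path(b,g), cites(g,i)
round 4: derive path(e,g) via R1 from path(e,d), cites(d,g)
round 4: derive path(i,g) via R1 from path(i,d), cites(d,g)

yes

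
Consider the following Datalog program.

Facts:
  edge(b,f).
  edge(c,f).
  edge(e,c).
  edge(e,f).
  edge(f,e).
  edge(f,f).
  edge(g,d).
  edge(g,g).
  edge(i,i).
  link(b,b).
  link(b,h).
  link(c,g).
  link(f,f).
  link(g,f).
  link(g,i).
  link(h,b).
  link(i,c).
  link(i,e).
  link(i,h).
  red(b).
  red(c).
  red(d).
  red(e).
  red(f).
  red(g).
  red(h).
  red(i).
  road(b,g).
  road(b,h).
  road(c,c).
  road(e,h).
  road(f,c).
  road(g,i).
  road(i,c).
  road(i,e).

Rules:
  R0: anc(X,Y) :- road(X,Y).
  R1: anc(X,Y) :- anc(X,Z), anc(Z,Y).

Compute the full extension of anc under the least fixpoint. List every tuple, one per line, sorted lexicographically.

anc(b,c)
anc(b,e)
anc(b,g)
anc(b,h)
anc(b,i)
anc(c,c)
anc(e,h)
anc(f,c)
anc(g,c)
anc(g,e)
anc(g,h)
anc(g,i)
anc(i,c)
anc(i,e)
anc(i,h)

round 1: derive anc(b,g) via R0 from road(b,g)
round 1: derive anc(b,h) via R0 from road(b,h)
round 1: derive anc(c,c) via R0 from road(c,c)
round 1: derive anc(e,h) via R0 from road(e,h)
round 1: derive anc(f,c) via R0 from road(f,c)
round 1: derive anc(g,i) via R0 from road(g,i)
round 1: derive anc(i,c) via R0 from road(i,c)
round 1: derive anc(i,e) via R0 from road(i,e)
round 2: derive anc(b,i) via R1 from anc(b,g), anc(g,i)
round 2: derive anc(g,c) via R1 from anc(g,i), anc(i,c)
round 2: derive anc(g,e) via R1 from anc(g,i), anc(i,e)
round 2: derive anc(i,h) via R1 from anc(i,e), anc(e,h)
round 3: derive anc(b,c) via R1 from anc(b,g), anc(g,c)
round 3: derive anc(b,e) via R1 from anc(b,g), anc(g,e)
round 3: derive anc(g,h) via R1 from anc(g,e), anc(e,h)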